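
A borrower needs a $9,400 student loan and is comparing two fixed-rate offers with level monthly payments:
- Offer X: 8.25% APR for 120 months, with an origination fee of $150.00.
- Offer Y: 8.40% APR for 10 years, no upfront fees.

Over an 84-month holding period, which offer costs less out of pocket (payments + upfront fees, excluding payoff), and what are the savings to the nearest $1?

Offer Y by $87

Offer X: at 8.25% the monthly rate is 0.0068750, so the payment is 9,400 × 0.0068750 / (1 − 1.0068750^−120) = $115.29.
Offer Y: at 8.40% the monthly rate is 0.0070000, so the payment is 9,400 × 0.0070000 / (1 − 1.0070000^−120) = $116.04.
Over 84 months: Offer X costs 84 × $115.29 + $150.00 = $9,834.36; Offer Y costs 84 × $116.04 = $9,747.36.
Offer Y is cheaper by $9,834.36 − $9,747.36 = $87.00.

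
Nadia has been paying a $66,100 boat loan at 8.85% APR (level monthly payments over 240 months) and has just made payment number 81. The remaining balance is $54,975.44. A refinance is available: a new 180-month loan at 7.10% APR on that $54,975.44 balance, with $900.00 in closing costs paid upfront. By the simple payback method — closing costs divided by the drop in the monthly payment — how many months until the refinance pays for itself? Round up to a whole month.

Current payment = 66,100 × 8.85%/12 / (1 − (1+0.0073750)^−240) = $588.36.
Refinanced payment = 54,975.44 × 0.0059167 / (1 − (1+0.0059167)^−180) = $497.21.
Monthly savings = $588.36 − $497.21 = $91.15.
Break-even = $900.00 / $91.15 = 9.87 → 10 months.

10 months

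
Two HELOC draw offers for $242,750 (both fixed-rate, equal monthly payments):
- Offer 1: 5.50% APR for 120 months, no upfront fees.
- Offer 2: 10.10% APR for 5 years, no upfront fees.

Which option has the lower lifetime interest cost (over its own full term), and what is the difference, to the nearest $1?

Offer 2 by $5,957

Offer 1: monthly rate = 5.5%/12 = 0.0045833; payment = 242,750 × 0.0045833 / (1 − (1+0.0045833)^−120) = $2,634.48.
Total interest on Offer 1 = 120 × $2,634.48 − $242,750 = $73,387.60.
Offer 2: monthly rate = 10.1%/12 = 0.0084167; payment = 242,750 × 0.0084167 / (1 − (1+0.0084167)^−60) = $5,169.67.
Total interest on Offer 2 = 60 × $5,169.67 − $242,750 = $67,430.20.
Offer 2 is lower by $5,957.40.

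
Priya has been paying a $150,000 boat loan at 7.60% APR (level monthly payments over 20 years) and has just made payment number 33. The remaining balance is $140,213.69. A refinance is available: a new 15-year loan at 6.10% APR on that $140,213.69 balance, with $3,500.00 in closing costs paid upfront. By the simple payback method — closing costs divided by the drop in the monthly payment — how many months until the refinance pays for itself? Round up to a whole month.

131 months

Current payment = 150,000 × 7.6%/12 / (1 − (1+0.0063333)^−240) = $1,217.58.
Refinanced payment = 140,213.69 × 0.0050833 / (1 − (1+0.0050833)^−180) = $1,190.79.
Monthly savings = $1,217.58 − $1,190.79 = $26.79.
Break-even = $3,500.00 / $26.79 = 130.65 → 131 months.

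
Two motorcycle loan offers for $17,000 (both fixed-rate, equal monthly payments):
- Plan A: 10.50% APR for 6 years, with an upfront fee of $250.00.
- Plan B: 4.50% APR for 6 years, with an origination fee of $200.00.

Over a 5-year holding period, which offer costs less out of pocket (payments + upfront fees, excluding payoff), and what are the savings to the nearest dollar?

Plan B by $3,013

Plan A: monthly rate = 10.5%/12 = 0.0087500; payment = 17,000 × 0.0087500 / (1 − (1+0.0087500)^−72) = $319.24.
Plan B: at 4.50% the monthly rate is 0.0037500, so the payment is 17,000 × 0.0037500 / (1 − 1.0037500^−72) = $269.86.
Over 60 months: Plan A costs 60 × $319.24 + $250.00 = $19,404.40; Plan B costs 60 × $269.86 + $200.00 = $16,391.60.
Plan B is cheaper by $19,404.40 − $16,391.60 = $3,012.80.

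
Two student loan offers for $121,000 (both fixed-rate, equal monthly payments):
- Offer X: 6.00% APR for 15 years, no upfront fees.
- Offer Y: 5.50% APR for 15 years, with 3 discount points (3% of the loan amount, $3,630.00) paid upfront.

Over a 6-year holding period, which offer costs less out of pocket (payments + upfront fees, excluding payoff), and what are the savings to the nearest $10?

Offer X: at 6.00% the monthly rate is 0.0050000, so the payment is 121,000 × 0.0050000 / (1 − 1.0050000^−180) = $1,021.07.
Offer Y: at 5.50% the monthly rate is 0.0045833, so the payment is 121,000 × 0.0045833 / (1 − 1.0045833^−180) = $988.67.
Over 72 months: Offer X costs 72 × $1,021.07 = $73,517.04; Offer Y costs 72 × $988.67 + $3,630.00 = $74,814.24.
Offer X is cheaper by $74,814.24 − $73,517.04 = $1,297.20.

Offer X by $1,300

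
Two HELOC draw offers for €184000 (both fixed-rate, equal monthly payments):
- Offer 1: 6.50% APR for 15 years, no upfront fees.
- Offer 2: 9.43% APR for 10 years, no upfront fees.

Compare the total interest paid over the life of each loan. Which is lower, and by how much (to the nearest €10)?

Offer 1: at 6.50% the monthly rate is 0.0054167, so the payment is 184,000 × 0.0054167 / (1 − 1.0054167^−180) = €1,602.84.
Total interest on Offer 1 = 180 × €1,602.84 − €184,000 = €104,511.20.
Offer 2: at 9.43% the monthly rate is 0.0078583, so the payment is 184,000 × 0.0078583 / (1 − 1.0078583^−120) = €2,373.87.
Total interest on Offer 2 = 120 × €2,373.87 − €184,000 = €100,864.40.
Offer 2 is lower by €3,646.80.

Offer 2 by €3,650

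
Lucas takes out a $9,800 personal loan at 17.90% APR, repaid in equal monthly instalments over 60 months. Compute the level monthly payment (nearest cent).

Monthly rate = 17.9%/12 = 0.0149167; payment = 9,800 × 0.0149167 / (1 − (1+0.0149167)^−60) = $248.32.

$248.32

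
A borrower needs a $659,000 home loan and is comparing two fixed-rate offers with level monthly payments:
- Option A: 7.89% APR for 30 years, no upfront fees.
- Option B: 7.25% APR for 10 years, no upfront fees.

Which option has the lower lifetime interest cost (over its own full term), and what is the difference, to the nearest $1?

Option B by $794,218

Option A: monthly rate = 7.89%/12 = 0.0065750; payment = 659,000 × 0.0065750 / (1 − (1+0.0065750)^−360) = $4,785.07.
Total interest on Option A = 360 × $4,785.07 − $659,000 = $1,063,625.20.
Option B: monthly rate = 7.25%/12 = 0.0060417; payment = 659,000 × 0.0060417 / (1 − (1+0.0060417)^−120) = $7,736.73.
Total interest on Option B = 120 × $7,736.73 − $659,000 = $269,407.60.
Option B is lower by $794,217.60.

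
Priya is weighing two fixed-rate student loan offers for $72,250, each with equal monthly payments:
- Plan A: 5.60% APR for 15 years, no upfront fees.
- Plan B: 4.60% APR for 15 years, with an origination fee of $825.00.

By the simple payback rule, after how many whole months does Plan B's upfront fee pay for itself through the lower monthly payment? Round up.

22 months

Plan A: at 5.60% the monthly rate is 0.0046667, so the payment is 72,250 × 0.0046667 / (1 − 1.0046667^−180) = $594.18.
Plan B: monthly rate = 4.6%/12 = 0.0038333; payment = 72,250 × 0.0038333 / (1 − (1+0.0038333)^−180) = $556.41.
Monthly savings = $594.18 − $556.41 = $37.77.
Break-even = $825.00 / $37.77 = 21.84 → 22 months.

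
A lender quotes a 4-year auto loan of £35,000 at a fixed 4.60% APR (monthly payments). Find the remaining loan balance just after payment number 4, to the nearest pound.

£32,323

With monthly rate i = 4.6%/12 = 0.0038333, the balance after k of n payments is P · [(1+i)^n − (1+i)^k] / [(1+i)^n − 1].
(1+0.0038333)^48 = 1.20159307 and (1+0.0038333)^4 = 1.01542173, so the balance is 35,000 × (1.20159307 − 1.01542173) / (1.20159307 − 1) = £32,322.53.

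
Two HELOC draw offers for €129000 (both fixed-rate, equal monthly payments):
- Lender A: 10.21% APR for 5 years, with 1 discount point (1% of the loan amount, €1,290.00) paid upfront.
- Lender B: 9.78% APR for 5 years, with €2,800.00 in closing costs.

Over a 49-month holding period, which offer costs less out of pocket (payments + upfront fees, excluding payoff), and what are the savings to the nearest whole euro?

Lender A by €173

Lender A: monthly rate = 10.21%/12 = 0.0085083; payment = 129,000 × 0.0085083 / (1 − (1+0.0085083)^−60) = €2,754.22.
Lender B: at 9.78% the monthly rate is 0.0081500, so the payment is 129,000 × 0.0081500 / (1 − 1.0081500^−60) = €2,726.93.
Over 49 months: Lender A costs 49 × €2,754.22 + €1,290.00 = €136,246.78; Lender B costs 49 × €2,726.93 + €2,800.00 = €136,419.57.
Lender A is cheaper by €136,419.57 − €136,246.78 = €172.79.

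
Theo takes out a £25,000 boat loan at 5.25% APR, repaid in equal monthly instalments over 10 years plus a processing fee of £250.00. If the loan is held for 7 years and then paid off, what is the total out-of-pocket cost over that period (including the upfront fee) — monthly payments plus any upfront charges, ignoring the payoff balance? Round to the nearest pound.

£22,781

At 5.25% the monthly rate is 0.0043750, so the payment is 25,000 × 0.0043750 / (1 − 1.0043750^−120) = £268.23.
Total outlay = 84 × £268.23 + £250.00 = £22,781.32.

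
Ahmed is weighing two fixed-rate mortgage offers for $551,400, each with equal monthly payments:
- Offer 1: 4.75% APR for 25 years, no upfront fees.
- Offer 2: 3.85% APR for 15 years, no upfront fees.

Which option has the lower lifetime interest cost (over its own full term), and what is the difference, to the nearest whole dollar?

Offer 1: monthly rate = 4.75%/12 = 0.0039583; payment = 551,400 × 0.0039583 / (1 − (1+0.0039583)^−300) = $3,143.63.
Total interest on Offer 1 = 300 × $3,143.63 − $551,400 = $391,689.00.
Offer 2: monthly rate = 3.85%/12 = 0.0032083; payment = 551,400 × 0.0032083 / (1 − (1+0.0032083)^−180) = $4,037.32.
Total interest on Offer 2 = 180 × $4,037.32 − $551,400 = $175,317.60.
Offer 2 is lower by $216,371.40.

Offer 2 by $216,371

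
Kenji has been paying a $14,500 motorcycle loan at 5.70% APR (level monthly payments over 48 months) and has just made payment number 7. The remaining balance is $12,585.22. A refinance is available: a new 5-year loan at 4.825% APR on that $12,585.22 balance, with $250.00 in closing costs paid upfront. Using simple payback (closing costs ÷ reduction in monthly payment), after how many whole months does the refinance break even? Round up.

Current payment = 14,500 × 5.7%/12 / (1 − (1+0.0047500)^−48) = $338.54.
Refinanced payment = 12,585.22 × 0.0040208 / (1 − (1+0.0040208)^−60) = $236.49.
Monthly savings = $338.54 − $236.49 = $102.05.
Break-even = $250.00 / $102.05 = 2.45 → 3 months.

3 months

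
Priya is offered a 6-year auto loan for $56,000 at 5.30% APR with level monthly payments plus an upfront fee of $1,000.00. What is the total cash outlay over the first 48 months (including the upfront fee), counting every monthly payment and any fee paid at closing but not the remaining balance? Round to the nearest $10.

$44,670

At 5.30% the monthly rate is 0.0044167, so the payment is 56,000 × 0.0044167 / (1 − 1.0044167^−72) = $909.69.
Total outlay = 48 × $909.69 + $1,000.00 = $44,665.12.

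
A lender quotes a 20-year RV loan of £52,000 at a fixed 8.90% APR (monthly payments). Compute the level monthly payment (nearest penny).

£464.52

Monthly rate = 8.9%/12 = 0.0074167; payment = 52,000 × 0.0074167 / (1 − (1+0.0074167)^−240) = £464.52.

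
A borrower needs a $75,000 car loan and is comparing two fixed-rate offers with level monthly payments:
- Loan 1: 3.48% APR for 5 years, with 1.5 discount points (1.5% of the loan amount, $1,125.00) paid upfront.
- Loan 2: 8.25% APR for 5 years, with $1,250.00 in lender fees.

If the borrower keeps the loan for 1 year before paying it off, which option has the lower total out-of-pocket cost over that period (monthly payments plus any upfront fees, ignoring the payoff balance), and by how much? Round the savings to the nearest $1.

Loan 1: at 3.48% the monthly rate is 0.0029000, so the payment is 75,000 × 0.0029000 / (1 − 1.0029000^−60) = $1,363.71.
Loan 2: at 8.25% the monthly rate is 0.0068750, so the payment is 75,000 × 0.0068750 / (1 − 1.0068750^−60) = $1,529.72.
Over 12 months: Loan 1 costs 12 × $1,363.71 + $1,125.00 = $17,489.52; Loan 2 costs 12 × $1,529.72 + $1,250.00 = $19,606.64.
Loan 1 is cheaper by $19,606.64 − $17,489.52 = $2,117.12.

Loan 1 by $2,117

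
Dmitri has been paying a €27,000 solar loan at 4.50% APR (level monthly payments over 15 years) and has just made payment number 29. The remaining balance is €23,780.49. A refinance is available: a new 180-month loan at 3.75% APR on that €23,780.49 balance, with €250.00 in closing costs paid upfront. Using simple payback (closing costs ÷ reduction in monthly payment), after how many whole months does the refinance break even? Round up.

Current payment = 27,000 × 4.5%/12 / (1 − (1+0.0037500)^−180) = €206.55.
Refinanced payment = 23,780.49 × 0.0031250 / (1 − (1+0.0031250)^−180) = €172.94.
Monthly savings = €206.55 − €172.94 = €33.61.
Break-even = €250.00 / €33.61 = 7.44 → 8 months.

8 months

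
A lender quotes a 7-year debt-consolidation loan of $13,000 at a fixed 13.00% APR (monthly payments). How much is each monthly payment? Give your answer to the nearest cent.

At 13.00% the monthly rate is 0.0108333, so the payment is 13,000 × 0.0108333 / (1 − 1.0108333^−84) = $236.50.

$236.50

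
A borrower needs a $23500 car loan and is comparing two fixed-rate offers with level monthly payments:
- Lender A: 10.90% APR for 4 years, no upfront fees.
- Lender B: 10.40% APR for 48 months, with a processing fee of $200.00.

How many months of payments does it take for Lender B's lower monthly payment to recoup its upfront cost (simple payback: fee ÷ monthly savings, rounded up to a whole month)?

36 months

Lender A: at 10.90% the monthly rate is 0.0090833, so the payment is 23,500 × 0.0090833 / (1 − 1.0090833^−48) = $606.23.
Lender B: at 10.40% the monthly rate is 0.0086667, so the payment is 23,500 × 0.0086667 / (1 − 1.0086667^−48) = $600.55.
Monthly savings = $606.23 − $600.55 = $5.68.
Break-even = $200.00 / $5.68 = 35.21 → 36 months.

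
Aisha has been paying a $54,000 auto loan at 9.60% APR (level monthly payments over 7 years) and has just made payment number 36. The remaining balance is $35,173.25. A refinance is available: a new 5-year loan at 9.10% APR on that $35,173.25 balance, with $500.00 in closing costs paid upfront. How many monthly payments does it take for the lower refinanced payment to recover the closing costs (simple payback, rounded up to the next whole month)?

4 months

Current payment = 54,000 × 9.6%/12 / (1 − (1+0.0080000)^−84) = $885.34.
Refinanced payment = 35,173.25 × 0.0075833 / (1 − (1+0.0075833)^−60) = $731.85.
Monthly savings = $885.34 − $731.85 = $153.49.
Break-even = $500.00 / $153.49 = 3.26 → 4 months.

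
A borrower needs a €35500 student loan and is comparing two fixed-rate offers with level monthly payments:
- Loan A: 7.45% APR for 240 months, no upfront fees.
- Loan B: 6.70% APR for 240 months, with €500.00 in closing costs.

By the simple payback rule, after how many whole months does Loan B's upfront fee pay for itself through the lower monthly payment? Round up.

Loan A: monthly rate = 7.45%/12 = 0.0062083; payment = 35,500 × 0.0062083 / (1 − (1+0.0062083)^−240) = €284.90.
Loan B: monthly rate = 6.7%/12 = 0.0055833; payment = 35,500 × 0.0055833 / (1 − (1+0.0055833)^−240) = €268.87.
Monthly savings = €284.90 − €268.87 = €16.03.
Break-even = €500.00 / €16.03 = 31.19 → 32 months.

32 months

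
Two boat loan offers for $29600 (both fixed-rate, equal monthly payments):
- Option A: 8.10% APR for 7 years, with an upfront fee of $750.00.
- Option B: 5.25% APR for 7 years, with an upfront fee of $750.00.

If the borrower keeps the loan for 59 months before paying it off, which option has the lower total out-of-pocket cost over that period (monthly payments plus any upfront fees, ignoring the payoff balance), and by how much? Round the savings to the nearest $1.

Option B by $2,418

Option A: monthly rate = 8.1%/12 = 0.0067500; payment = 29,600 × 0.0067500 / (1 − (1+0.0067500)^−84) = $462.83.
Option B: at 5.25% the monthly rate is 0.0043750, so the payment is 29,600 × 0.0043750 / (1 − 1.0043750^−84) = $421.85.
Over 59 months: Option A costs 59 × $462.83 + $750.00 = $28,056.97; Option B costs 59 × $421.85 + $750.00 = $25,639.15.
Option B is cheaper by $28,056.97 − $25,639.15 = $2,417.82.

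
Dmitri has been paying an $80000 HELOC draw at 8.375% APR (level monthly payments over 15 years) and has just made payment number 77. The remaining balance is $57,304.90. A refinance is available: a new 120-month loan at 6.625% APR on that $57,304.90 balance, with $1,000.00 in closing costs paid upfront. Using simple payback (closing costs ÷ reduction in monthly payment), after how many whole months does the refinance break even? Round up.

Current payment = 80,000 × 8.375%/12 / (1 − (1+0.0069792)^−180) = $781.94.
Refinanced payment = 57,304.90 × 0.0055208 / (1 − (1+0.0055208)^−120) = $654.34.
Monthly savings = $781.94 − $654.34 = $127.60.
Break-even = $1,000.00 / $127.60 = 7.84 → 8 months.

8 months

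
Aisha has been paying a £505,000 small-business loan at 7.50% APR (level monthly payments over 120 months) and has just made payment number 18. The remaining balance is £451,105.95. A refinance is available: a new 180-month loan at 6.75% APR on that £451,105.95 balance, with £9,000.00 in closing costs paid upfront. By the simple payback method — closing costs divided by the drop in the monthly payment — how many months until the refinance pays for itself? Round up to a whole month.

Current payment = 505,000 × 7.5%/12 / (1 − (1+0.0062500)^−120) = £5,994.44.
Refinanced payment = 451,105.95 × 0.0056250 / (1 − (1+0.0056250)^−180) = £3,991.88.
Monthly savings = £5,994.44 − £3,991.88 = £2,002.56.
Break-even = £9,000.00 / £2,002.56 = 4.49 → 5 months.

5 months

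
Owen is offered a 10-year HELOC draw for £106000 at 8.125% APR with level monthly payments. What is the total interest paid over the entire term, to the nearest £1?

At 8.125% the monthly rate is 0.0067708, so the payment is 106,000 × 0.0067708 / (1 − 1.0067708^−120) = £1,293.08.
Total paid = 120 × £1,293.08 = £155,169.60; interest = £155,169.60 − £106,000 = £49,169.60.

£49,170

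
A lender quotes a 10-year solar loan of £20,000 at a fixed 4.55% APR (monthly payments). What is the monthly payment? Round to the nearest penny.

Monthly rate = 4.55%/12 = 0.0037917; payment = 20,000 × 0.0037917 / (1 − (1+0.0037917)^−120) = £207.76.

£207.76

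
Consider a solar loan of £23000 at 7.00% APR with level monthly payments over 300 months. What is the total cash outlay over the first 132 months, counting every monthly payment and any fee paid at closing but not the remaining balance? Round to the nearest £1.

At 7.00% the monthly rate is 0.0058333, so the payment is 23,000 × 0.0058333 / (1 − 1.0058333^−300) = £162.56.
Total outlay = 132 × £162.56 = £21,457.92.

£21,458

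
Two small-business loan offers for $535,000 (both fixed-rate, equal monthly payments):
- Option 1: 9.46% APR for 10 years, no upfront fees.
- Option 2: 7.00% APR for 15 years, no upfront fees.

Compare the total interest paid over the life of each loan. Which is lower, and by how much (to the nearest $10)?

Option 1 by $36,240

Option 1: at 9.46% the monthly rate is 0.0078833, so the payment is 535,000 × 0.0078833 / (1 − 1.0078833^−120) = $6,911.06.
Total interest on Option 1 = 120 × $6,911.06 − $535,000 = $294,327.20.
Option 2: at 7.00% the monthly rate is 0.0058333, so the payment is 535,000 × 0.0058333 / (1 − 1.0058333^−180) = $4,808.73.
Total interest on Option 2 = 180 × $4,808.73 − $535,000 = $330,571.40.
Option 1 is lower by $36,244.20.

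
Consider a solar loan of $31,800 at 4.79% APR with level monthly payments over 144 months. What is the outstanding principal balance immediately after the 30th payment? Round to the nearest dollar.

With monthly rate i = 4.79%/12 = 0.0039917, the balance after k of n payments is P · [(1+i)^n − (1+i)^k] / [(1+i)^n − 1].
(1+0.0039917)^144 = 1.77474338 and (1+0.0039917)^30 = 1.12694635, so the balance is 31,800 × (1.77474338 − 1.12694635) / (1.77474338 − 1) = $26,589.38.

$26,589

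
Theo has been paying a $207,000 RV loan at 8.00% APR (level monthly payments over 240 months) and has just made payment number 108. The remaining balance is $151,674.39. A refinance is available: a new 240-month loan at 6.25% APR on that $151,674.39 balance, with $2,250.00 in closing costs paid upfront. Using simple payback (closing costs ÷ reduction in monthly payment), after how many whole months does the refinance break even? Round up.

4 months

Current payment = 207,000 × 8%/12 / (1 − (1+0.0066667)^−240) = $1,731.43.
Refinanced payment = 151,674.39 × 0.0052083 / (1 − (1+0.0052083)^−240) = $1,108.63.
Monthly savings = $1,731.43 − $1,108.63 = $622.80.
Break-even = $2,250.00 / $622.80 = 3.61 → 4 months.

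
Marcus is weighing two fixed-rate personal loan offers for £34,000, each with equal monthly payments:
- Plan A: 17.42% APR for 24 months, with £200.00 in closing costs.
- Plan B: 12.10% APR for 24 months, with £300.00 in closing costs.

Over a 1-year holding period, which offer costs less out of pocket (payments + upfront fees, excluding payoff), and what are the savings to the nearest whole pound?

Plan B by £930

Plan A: at 17.42% the monthly rate is 0.0145167, so the payment is 34,000 × 0.0145167 / (1 − 1.0145167^−24) = £1,687.91.
Plan B: monthly rate = 12.1%/12 = 0.0100833; payment = 34,000 × 0.0100833 / (1 − (1+0.0100833)^−24) = £1,602.09.
Over 12 months: Plan A costs 12 × £1,687.91 + £200.00 = £20,454.92; Plan B costs 12 × £1,602.09 + £300.00 = £19,525.08.
Plan B is cheaper by £20,454.92 − £19,525.08 = £929.84.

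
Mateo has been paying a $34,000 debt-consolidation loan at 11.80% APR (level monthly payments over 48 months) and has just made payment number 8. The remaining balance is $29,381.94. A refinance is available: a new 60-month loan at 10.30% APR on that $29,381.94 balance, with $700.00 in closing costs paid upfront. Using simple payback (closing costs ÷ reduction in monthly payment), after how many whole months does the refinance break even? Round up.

3 months

Current payment = 34,000 × 11.8%/12 / (1 − (1+0.0098333)^−48) = $892.02.
Refinanced payment = 29,381.94 × 0.0085833 / (1 − (1+0.0085833)^−60) = $628.63.
Monthly savings = $892.02 − $628.63 = $263.39.
Break-even = $700.00 / $263.39 = 2.66 → 3 months.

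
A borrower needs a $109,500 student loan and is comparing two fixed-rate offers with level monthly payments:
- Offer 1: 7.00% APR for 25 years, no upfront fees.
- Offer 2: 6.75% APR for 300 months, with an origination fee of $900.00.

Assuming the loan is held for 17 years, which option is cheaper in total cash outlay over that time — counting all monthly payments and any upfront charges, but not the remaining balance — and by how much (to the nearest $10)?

Offer 2 by $2,640

Offer 1: at 7.00% the monthly rate is 0.0058333, so the payment is 109,500 × 0.0058333 / (1 − 1.0058333^−300) = $773.92.
Offer 2: monthly rate = 6.75%/12 = 0.0056250; payment = 109,500 × 0.0056250 / (1 − (1+0.0056250)^−300) = $756.55.
Over 204 months: Offer 1 costs 204 × $773.92 = $157,879.68; Offer 2 costs 204 × $756.55 + $900.00 = $155,236.20.
Offer 2 is cheaper by $157,879.68 − $155,236.20 = $2,643.48.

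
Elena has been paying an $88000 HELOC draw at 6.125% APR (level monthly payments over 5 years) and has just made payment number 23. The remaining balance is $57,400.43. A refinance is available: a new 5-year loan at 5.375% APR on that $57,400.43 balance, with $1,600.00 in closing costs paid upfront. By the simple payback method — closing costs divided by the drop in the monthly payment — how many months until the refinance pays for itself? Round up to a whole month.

Current payment = 88,000 × 6.125%/12 / (1 − (1+0.0051042)^−60) = $1,706.41.
Refinanced payment = 57,400.43 × 0.0044792 / (1 − (1+0.0044792)^−60) = $1,093.11.
Monthly savings = $1,706.41 − $1,093.11 = $613.30.
Break-even = $1,600.00 / $613.30 = 2.61 → 3 months.

3 months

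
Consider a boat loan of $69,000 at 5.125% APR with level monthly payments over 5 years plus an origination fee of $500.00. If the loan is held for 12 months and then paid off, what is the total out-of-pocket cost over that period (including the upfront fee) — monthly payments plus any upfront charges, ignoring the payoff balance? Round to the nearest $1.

Monthly rate = 5.125%/12 = 0.0042708; payment = 69,000 × 0.0042708 / (1 − (1+0.0042708)^−60) = $1,306.07.
Total outlay = 12 × $1,306.07 + $500.00 = $16,172.84.

$16,173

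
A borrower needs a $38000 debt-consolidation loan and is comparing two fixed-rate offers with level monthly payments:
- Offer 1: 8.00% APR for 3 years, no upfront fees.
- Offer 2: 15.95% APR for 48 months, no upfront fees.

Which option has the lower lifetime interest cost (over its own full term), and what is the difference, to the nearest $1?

Offer 1 by $8,778

Offer 1: monthly rate = 8%/12 = 0.0066667; payment = 38,000 × 0.0066667 / (1 − (1+0.0066667)^−36) = $1,190.78.
Total interest on Offer 1 = 36 × $1,190.78 − $38,000 = $4,868.08.
Offer 2: at 15.95% the monthly rate is 0.0132917, so the payment is 38,000 × 0.0132917 / (1 − 1.0132917^−48) = $1,075.96.
Total interest on Offer 2 = 48 × $1,075.96 − $38,000 = $13,646.08.
Offer 1 is lower by $8,778.00.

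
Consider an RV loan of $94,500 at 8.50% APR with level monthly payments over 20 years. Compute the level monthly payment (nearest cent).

$820.09

Monthly rate = 8.5%/12 = 0.0070833; payment = 94,500 × 0.0070833 / (1 − (1+0.0070833)^−240) = $820.09.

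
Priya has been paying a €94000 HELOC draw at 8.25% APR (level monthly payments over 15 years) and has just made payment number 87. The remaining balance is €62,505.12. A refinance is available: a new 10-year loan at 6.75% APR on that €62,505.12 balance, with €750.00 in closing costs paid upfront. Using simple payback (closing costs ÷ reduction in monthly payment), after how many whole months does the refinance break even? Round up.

4 months

Current payment = 94,000 × 8.25%/12 / (1 − (1+0.0068750)^−180) = €911.93.
Refinanced payment = 62,505.12 × 0.0056250 / (1 − (1+0.0056250)^−120) = €717.71.
Monthly savings = €911.93 − €717.71 = €194.22.
Break-even = €750.00 / €194.22 = 3.86 → 4 months.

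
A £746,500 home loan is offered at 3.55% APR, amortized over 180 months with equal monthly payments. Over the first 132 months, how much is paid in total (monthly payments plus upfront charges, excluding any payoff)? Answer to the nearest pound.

At 3.55% the monthly rate is 0.0029583, so the payment is 746,500 × 0.0029583 / (1 − 1.0029583^−180) = £5,354.95.
Total outlay = 132 × £5,354.95 = £706,853.40.

£706,853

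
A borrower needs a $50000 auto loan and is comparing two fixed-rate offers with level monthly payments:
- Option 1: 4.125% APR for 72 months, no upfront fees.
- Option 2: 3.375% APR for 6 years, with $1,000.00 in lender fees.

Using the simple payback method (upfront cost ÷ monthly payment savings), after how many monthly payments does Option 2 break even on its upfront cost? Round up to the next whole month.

Option 1: monthly rate = 4.125%/12 = 0.0034375; payment = 50,000 × 0.0034375 / (1 − (1+0.0034375)^−72) = $785.11.
Option 2: at 3.375% the monthly rate is 0.0028125, so the payment is 50,000 × 0.0028125 / (1 − 1.0028125^−72) = $768.10.
Monthly savings = $785.11 − $768.10 = $17.01.
Break-even = $1,000.00 / $17.01 = 58.79 → 59 months.

59 months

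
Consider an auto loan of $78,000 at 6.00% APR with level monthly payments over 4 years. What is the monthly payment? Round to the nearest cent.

$1,831.83

Monthly rate = 6%/12 = 0.0050000; payment = 78,000 × 0.0050000 / (1 − (1+0.0050000)^−48) = $1,831.83.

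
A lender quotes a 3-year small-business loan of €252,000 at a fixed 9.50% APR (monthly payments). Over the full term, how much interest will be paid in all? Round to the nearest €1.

At 9.50% the monthly rate is 0.0079167, so the payment is 252,000 × 0.0079167 / (1 − 1.0079167^−36) = €8,072.30.
Total paid = 36 × €8,072.30 = €290,602.80; interest = €290,602.80 − €252,000 = €38,602.80.

€38,603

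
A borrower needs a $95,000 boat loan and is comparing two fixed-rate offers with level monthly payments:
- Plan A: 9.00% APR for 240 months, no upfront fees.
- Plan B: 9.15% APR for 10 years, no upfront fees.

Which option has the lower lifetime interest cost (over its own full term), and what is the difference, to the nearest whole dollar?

Plan A: at 9.00% the monthly rate is 0.0075000, so the payment is 95,000 × 0.0075000 / (1 − 1.0075000^−240) = $854.74.
Total interest on Plan A = 240 × $854.74 − $95,000 = $110,137.60.
Plan B: at 9.15% the monthly rate is 0.0076250, so the payment is 95,000 × 0.0076250 / (1 − 1.0076250^−120) = $1,211.15.
Total interest on Plan B = 120 × $1,211.15 − $95,000 = $50,338.00.
Plan B is lower by $59,799.60.

Plan B by $59,800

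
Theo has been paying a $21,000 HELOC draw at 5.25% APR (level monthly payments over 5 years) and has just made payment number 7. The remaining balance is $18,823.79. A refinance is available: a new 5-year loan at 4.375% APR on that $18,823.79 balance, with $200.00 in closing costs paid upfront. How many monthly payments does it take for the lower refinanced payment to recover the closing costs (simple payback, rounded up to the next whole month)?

Current payment = 21,000 × 5.25%/12 / (1 − (1+0.0043750)^−60) = $398.71.
Refinanced payment = 18,823.79 × 0.0036458 / (1 − (1+0.0036458)^−60) = $349.86.
Monthly savings = $398.71 − $349.86 = $48.85.
Break-even = $200.00 / $48.85 = 4.09 → 5 months.

5 months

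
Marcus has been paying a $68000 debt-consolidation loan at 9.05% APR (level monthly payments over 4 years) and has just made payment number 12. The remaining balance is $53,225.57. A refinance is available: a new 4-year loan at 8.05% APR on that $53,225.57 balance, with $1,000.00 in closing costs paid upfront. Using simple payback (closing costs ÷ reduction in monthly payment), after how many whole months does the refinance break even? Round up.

Current payment = 68,000 × 9.05%/12 / (1 − (1+0.0075417)^−48) = $1,693.80.
Refinanced payment = 53,225.57 × 0.0067083 / (1 − (1+0.0067083)^−48) = $1,300.64.
Monthly savings = $1,693.80 − $1,300.64 = $393.16.
Break-even = $1,000.00 / $393.16 = 2.54 → 3 months.

3 months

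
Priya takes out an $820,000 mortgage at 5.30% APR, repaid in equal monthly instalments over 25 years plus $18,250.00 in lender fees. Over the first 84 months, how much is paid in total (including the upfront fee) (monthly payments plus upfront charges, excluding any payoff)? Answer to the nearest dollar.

Monthly rate = 5.3%/12 = 0.0044167; payment = 820,000 × 0.0044167 / (1 − (1+0.0044167)^−300) = $4,938.05.
Total outlay = 84 × $4,938.05 + $18,250.00 = $433,046.20.

$433,046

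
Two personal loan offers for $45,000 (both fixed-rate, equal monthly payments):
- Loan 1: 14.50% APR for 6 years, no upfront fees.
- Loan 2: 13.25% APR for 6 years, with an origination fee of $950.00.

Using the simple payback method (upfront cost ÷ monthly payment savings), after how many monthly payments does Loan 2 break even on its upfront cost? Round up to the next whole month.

32 months

Loan 1: monthly rate = 14.5%/12 = 0.0120833; payment = 45,000 × 0.0120833 / (1 − (1+0.0120833)^−72) = $939.35.
Loan 2: monthly rate = 13.25%/12 = 0.0110417; payment = 45,000 × 0.0110417 / (1 − (1+0.0110417)^−72) = $909.28.
Monthly savings = $939.35 − $909.28 = $30.07.
Break-even = $950.00 / $30.07 = 31.59 → 32 months.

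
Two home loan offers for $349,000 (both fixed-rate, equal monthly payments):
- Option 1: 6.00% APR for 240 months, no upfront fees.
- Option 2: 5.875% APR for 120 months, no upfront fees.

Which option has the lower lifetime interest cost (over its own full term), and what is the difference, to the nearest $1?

Option 2 by $137,753

Option 1: at 6.00% the monthly rate is 0.0050000, so the payment is 349,000 × 0.0050000 / (1 − 1.0050000^−240) = $2,500.34.
Total interest on Option 1 = 240 × $2,500.34 − $349,000 = $251,081.60.
Option 2: monthly rate = 5.875%/12 = 0.0048958; payment = 349,000 × 0.0048958 / (1 − (1+0.0048958)^−120) = $3,852.74.
Total interest on Option 2 = 120 × $3,852.74 − $349,000 = $113,328.80.
Option 2 is lower by $137,752.80.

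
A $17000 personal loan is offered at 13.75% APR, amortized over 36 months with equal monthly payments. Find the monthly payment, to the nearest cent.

$578.96

Monthly rate = 13.75%/12 = 0.0114583; payment = 17,000 × 0.0114583 / (1 − (1+0.0114583)^−36) = $578.96.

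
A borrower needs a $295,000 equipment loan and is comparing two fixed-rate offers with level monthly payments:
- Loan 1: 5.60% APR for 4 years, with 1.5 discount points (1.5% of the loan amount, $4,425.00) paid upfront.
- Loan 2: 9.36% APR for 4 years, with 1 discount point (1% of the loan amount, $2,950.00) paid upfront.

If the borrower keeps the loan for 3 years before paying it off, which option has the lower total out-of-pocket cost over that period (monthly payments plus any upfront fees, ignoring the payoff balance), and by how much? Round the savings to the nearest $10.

Loan 1: monthly rate = 5.6%/12 = 0.0046667; payment = 295,000 × 0.0046667 / (1 − (1+0.0046667)^−48) = $6,874.11.
Loan 2: at 9.36% the monthly rate is 0.0078000, so the payment is 295,000 × 0.0078000 / (1 − 1.0078000^−48) = $7,391.62.
Over 36 months: Loan 1 costs 36 × $6,874.11 + $4,425.00 = $251,892.96; Loan 2 costs 36 × $7,391.62 + $2,950.00 = $269,048.32.
Loan 1 is cheaper by $269,048.32 − $251,892.96 = $17,155.36.

Loan 1 by $17,160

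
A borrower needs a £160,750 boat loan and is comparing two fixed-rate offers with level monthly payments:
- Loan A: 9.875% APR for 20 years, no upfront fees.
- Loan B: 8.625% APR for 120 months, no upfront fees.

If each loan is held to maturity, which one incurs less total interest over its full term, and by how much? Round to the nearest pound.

Loan B by £128,656

Loan A: monthly rate = 9.875%/12 = 0.0082292; payment = 160,750 × 0.0082292 / (1 − (1+0.0082292)^−240) = £1,537.98.
Total interest on Loan A = 240 × £1,537.98 − £160,750 = £208,365.20.
Loan B: at 8.625% the monthly rate is 0.0071875, so the payment is 160,750 × 0.0071875 / (1 − 1.0071875^−120) = £2,003.83.
Total interest on Loan B = 120 × £2,003.83 − £160,750 = £79,709.60.
Loan B is lower by £128,655.60.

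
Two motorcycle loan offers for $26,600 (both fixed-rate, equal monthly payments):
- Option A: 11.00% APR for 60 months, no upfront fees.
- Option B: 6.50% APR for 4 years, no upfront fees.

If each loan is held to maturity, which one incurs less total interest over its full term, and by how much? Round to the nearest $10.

Option A: at 11.00% the monthly rate is 0.0091667, so the payment is 26,600 × 0.0091667 / (1 − 1.0091667^−60) = $578.35.
Total interest on Option A = 60 × $578.35 − $26,600 = $8,101.00.
Option B: monthly rate = 6.5%/12 = 0.0054167; payment = 26,600 × 0.0054167 / (1 − (1+0.0054167)^−48) = $630.82.
Total interest on Option B = 48 × $630.82 − $26,600 = $3,679.36.
Option B is lower by $4,421.64.

Option B by $4,420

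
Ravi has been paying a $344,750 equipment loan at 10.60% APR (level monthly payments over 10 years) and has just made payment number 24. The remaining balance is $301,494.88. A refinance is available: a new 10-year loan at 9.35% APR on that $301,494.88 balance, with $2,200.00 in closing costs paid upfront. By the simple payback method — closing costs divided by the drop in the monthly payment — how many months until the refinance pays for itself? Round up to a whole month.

Current payment = 344,750 × 10.6%/12 / (1 − (1+0.0088333)^−120) = $4,671.21.
Refinanced payment = 301,494.88 × 0.0077917 / (1 − (1+0.0077917)^−120) = $3,876.55.
Monthly savings = $4,671.21 − $3,876.55 = $794.66.
Break-even = $2,200.00 / $794.66 = 2.77 → 3 months.

3 months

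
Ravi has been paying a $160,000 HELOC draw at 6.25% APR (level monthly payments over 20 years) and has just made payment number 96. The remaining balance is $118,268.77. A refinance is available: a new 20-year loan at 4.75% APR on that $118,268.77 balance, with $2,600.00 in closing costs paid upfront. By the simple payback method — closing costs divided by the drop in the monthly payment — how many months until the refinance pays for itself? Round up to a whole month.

Current payment = 160,000 × 6.25%/12 / (1 − (1+0.0052083)^−240) = $1,169.49.
Refinanced payment = 118,268.77 × 0.0039583 / (1 − (1+0.0039583)^−240) = $764.28.
Monthly savings = $1,169.49 − $764.28 = $405.21.
Break-even = $2,600.00 / $405.21 = 6.42 → 7 months.

7 months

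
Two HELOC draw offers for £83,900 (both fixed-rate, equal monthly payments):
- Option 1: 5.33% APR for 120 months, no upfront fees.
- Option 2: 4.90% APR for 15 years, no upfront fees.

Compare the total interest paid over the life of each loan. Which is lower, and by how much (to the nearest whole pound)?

Option 1 by £10,222

Option 1: monthly rate = 5.33%/12 = 0.0044417; payment = 83,900 × 0.0044417 / (1 − (1+0.0044417)^−120) = £903.48.
Total interest on Option 1 = 120 × £903.48 − £83,900 = £24,517.60.
Option 2: at 4.90% the monthly rate is 0.0040833, so the payment is 83,900 × 0.0040833 / (1 − 1.0040833^−180) = £659.11.
Total interest on Option 2 = 180 × £659.11 − £83,900 = £34,739.80.
Option 1 is lower by £10,222.20.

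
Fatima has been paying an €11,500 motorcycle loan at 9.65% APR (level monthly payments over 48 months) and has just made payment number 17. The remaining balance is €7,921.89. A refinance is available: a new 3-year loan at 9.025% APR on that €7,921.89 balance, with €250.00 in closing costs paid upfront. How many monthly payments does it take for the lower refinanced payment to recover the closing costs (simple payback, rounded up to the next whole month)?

7 months

Current payment = 11,500 × 9.65%/12 / (1 − (1+0.0080417)^−48) = €289.74.
Refinanced payment = 7,921.89 × 0.0075208 / (1 − (1+0.0075208)^−36) = €252.01.
Monthly savings = €289.74 − €252.01 = €37.73.
Break-even = €250.00 / €37.73 = 6.63 → 7 months.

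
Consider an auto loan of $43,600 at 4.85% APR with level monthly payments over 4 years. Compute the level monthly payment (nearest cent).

$1,001.12

At 4.85% the monthly rate is 0.0040417, so the payment is 43,600 × 0.0040417 / (1 − 1.0040417^−48) = $1,001.12.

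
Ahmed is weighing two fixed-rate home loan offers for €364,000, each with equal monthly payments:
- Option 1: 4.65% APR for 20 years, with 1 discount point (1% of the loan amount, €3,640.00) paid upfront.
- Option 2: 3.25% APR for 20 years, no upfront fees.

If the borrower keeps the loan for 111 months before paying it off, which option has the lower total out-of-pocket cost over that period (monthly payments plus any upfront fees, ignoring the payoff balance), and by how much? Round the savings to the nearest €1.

Option 1: at 4.65% the monthly rate is 0.0038750, so the payment is 364,000 × 0.0038750 / (1 − 1.0038750^−240) = €2,332.42.
Option 2: at 3.25% the monthly rate is 0.0027083, so the payment is 364,000 × 0.0027083 / (1 − 1.0027083^−240) = €2,064.59.
Over 111 months: Option 1 costs 111 × €2,332.42 + €3,640.00 = €262,538.62; Option 2 costs 111 × €2,064.59 = €229,169.49.
Option 2 is cheaper by €262,538.62 − €229,169.49 = €33,369.13.

Option 2 by €33,369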